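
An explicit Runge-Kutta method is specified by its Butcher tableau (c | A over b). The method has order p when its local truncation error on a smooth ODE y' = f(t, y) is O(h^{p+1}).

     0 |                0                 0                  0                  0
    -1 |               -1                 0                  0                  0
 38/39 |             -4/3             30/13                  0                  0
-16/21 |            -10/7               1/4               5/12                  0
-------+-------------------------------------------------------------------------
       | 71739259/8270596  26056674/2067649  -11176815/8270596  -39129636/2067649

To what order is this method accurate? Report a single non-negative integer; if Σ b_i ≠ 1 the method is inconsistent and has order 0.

b = (71739259/8270596, 26056674/2067649, -11176815/8270596, -39129636/2067649)
c = (0, -1, 38/39, -16/21)
Ac = (0, 0, -30/13, 73/468)
Σ b_i: 71739259/8270596·1 + 26056674/2067649·1 + (-11176815/8270596)·1 + (-39129636/2067649)·1 = 1 ✓
b·c: 26056674/2067649·(-1) + (-11176815/8270596)·38/39 + (-39129636/2067649)·(-16/21) = 1/2 ✓
b·c²: 26056674/2067649·1 + (-11176815/8270596)·1444/1521 + (-39129636/2067649)·256/441 = 1/3 ✓
b·Ac: (-11176815/8270596)·(-30/13) + (-39129636/2067649)·73/468 = 1/6 ✓
b·c³: 26056674/2067649·(-1) + (-11176815/8270596)·54872/59319 + (-39129636/2067649)·(-4096/9261) = -9283330552/1693404531 ≠ 1/4 ⇒ order 3.
b·(c∘Ac): (-11176815/8270596)·(-380/169) + (-39129636/2067649)·(-292/2457) = 98398369/18608841 ≠ 1/8
b·Ac²: (-11176815/8270596)·30/13 + (-39129636/2067649)·11783/18252 = -7419953371/483829866 ≠ 1/12
b·A²c: (-39129636/2067649)·(-25/26) = 37624650/2067649 ≠ 1/24

3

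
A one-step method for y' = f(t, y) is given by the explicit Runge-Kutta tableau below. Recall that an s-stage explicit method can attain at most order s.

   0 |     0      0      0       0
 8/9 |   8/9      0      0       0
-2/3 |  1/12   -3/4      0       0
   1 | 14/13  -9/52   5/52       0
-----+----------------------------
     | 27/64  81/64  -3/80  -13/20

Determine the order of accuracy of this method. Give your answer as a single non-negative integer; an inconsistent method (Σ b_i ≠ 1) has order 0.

4

b = (27/64, 81/64, -3/80, -13/20)
c = (0, 8/9, -2/3, 1)
Ac = (0, 0, -2/3, -17/78)
Σ b_i: 27/64·1 + 81/64·1 + (-3/80)·1 + (-13/20)·1 = 1 ✓
b·c: 81/64·8/9 + (-3/80)·(-2/3) + (-13/20)·1 = 1/2 ✓
b·c²: 81/64·64/81 + (-3/80)·4/9 + (-13/20)·1 = 1/3 ✓
b·Ac: (-3/80)·(-2/3) + (-13/20)·(-17/78) = 1/6 ✓
b·c³: 81/64·512/729 + (-3/80)·(-8/27) + (-13/20)·1 = 1/4 ✓
b·(c∘Ac): (-3/80)·4/9 + (-13/20)·(-17/78) = 1/8 ✓
b·Ac²: (-3/80)·(-16/27) + (-13/20)·(-11/117) = 1/12 ✓
b·A²c: (-13/20)·(-5/78) = 1/24 ✓; 4 stages ⇒ order 4.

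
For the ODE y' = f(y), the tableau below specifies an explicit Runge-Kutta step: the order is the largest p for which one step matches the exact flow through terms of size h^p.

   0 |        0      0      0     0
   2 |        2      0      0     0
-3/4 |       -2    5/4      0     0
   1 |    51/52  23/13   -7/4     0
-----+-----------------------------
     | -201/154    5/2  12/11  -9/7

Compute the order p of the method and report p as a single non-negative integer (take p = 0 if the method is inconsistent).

b = (-201/154, 5/2, 12/11, -9/7)
c = (0, 2, -3/4, 1)
Ac = (0, 0, 5/2, 1009/208)
Σ b_i: (-201/154)·1 + 5/2·1 + 12/11·1 + (-9/7)·1 = 1 ✓
b·c: 5/2·2 + 12/11·(-3/4) + (-9/7)·1 = 223/77 ≠ 1/2 ⇒ order 1.

1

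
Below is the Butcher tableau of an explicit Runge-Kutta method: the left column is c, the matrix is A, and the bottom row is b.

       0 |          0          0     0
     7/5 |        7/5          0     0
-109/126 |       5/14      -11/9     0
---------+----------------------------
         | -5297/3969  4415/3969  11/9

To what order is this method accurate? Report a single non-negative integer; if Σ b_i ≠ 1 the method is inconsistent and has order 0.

2

b = (-5297/3969, 4415/3969, 11/9)
c = (0, 7/5, -109/126)
Ac = (0, 0, -77/45)
Σ b_i: (-5297/3969)·1 + 4415/3969·1 + 11/9·1 = 1 ✓
b·c: 4415/3969·7/5 + 11/9·(-109/126) = 1/2 ✓
b·c²: 4415/3969·49/25 + 11/9·11881/15876 = 2211067/714420 ≠ 1/3 ⇒ order 2.
b·Ac: 11/9·(-77/45) = -847/405 ≠ 1/6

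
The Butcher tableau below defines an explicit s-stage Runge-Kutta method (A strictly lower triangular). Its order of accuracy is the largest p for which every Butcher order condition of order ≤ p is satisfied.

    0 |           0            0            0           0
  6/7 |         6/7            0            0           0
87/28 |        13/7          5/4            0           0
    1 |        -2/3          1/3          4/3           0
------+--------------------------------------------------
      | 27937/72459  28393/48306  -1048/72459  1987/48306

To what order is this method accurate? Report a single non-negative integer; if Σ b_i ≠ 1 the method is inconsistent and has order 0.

3

b = (27937/72459, 28393/48306, -1048/72459, 1987/48306)
c = (0, 6/7, 87/28, 1)
Ac = (0, 0, 15/14, 31/7)
Σ b_i: 27937/72459·1 + 28393/48306·1 + (-1048/72459)·1 + 1987/48306·1 = 1 ✓
b·c: 28393/48306·6/7 + (-1048/72459)·87/28 + 1987/48306·1 = 1/2 ✓
b·c²: 28393/48306·36/49 + (-1048/72459)·7569/784 + 1987/48306·1 = 1/3 ✓
b·Ac: (-1048/72459)·15/14 + 1987/48306·31/7 = 1/6 ✓
b·c³: 28393/48306·216/343 + (-1048/72459)·658503/21952 + 1987/48306·1 = -213845/9467976 ≠ 1/4 ⇒ order 3.
b·(c∘Ac): (-1048/72459)·1305/392 + 1987/48306·31/7 = 317209/2366994 ≠ 1/8
b·Ac²: (-1048/72459)·45/49 + 1987/48306·2571/196 = 237277/450856 ≠ 1/12
b·A²c: 1987/48306·10/7 = 9935/169071 ≠ 1/24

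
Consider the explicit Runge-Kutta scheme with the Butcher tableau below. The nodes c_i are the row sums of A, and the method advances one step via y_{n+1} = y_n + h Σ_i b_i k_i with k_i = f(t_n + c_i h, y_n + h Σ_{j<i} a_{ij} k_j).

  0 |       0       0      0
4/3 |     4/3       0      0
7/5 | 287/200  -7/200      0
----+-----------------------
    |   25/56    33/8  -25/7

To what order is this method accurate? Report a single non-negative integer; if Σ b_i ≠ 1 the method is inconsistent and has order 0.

3

b = (25/56, 33/8, -25/7)
c = (0, 4/3, 7/5)
Ac = (0, 0, -7/150)
Σ b_i: 25/56·1 + 33/8·1 + (-25/7)·1 = 1 ✓
b·c: 33/8·4/3 + (-25/7)·7/5 = 1/2 ✓
b·c²: 33/8·16/9 + (-25/7)·49/25 = 1/3 ✓
b·Ac: (-25/7)·(-7/150) = 1/6 ✓; 3 stages ⇒ order 3.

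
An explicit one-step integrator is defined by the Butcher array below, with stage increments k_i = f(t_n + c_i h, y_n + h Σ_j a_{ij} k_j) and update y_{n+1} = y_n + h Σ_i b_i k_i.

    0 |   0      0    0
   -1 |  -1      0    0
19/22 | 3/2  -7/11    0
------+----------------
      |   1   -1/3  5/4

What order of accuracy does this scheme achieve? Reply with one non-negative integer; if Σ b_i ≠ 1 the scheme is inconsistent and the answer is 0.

0

b = (1, -1/3, 5/4)
c = (0, -1, 19/22)
Ac = (0, 0, 7/11)
Σ b_i: 1·1 + (-1/3)·1 + 5/4·1 = 23/12 ≠ 1 ⇒ order 0.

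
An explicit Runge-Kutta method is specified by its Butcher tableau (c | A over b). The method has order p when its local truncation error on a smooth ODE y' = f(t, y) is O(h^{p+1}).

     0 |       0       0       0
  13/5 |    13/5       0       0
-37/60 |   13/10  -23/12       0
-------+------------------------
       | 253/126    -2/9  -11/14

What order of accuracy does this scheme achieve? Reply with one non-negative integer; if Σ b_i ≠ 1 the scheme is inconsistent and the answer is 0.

b = (253/126, -2/9, -11/14)
c = (0, 13/5, -37/60)
Ac = (0, 0, -299/60)
Σ b_i: 253/126·1 + (-2/9)·1 + (-11/14)·1 = 1 ✓
b·c: (-2/9)·13/5 + (-11/14)·(-37/60) = -47/504 ≠ 1/2 ⇒ order 1.

1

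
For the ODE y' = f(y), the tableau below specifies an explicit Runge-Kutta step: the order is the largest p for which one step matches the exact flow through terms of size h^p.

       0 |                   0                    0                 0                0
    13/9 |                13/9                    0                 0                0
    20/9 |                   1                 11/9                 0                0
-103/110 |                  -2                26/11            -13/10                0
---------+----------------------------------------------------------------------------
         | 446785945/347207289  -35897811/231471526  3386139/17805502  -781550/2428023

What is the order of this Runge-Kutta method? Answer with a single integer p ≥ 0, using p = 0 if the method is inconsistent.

3

b = (446785945/347207289, -35897811/231471526, 3386139/17805502, -781550/2428023)
c = (0, 13/9, 20/9, -103/110)
Ac = (0, 0, 143/81, 52/99)
Σ b_i: 446785945/347207289·1 + (-35897811/231471526)·1 + 3386139/17805502·1 + (-781550/2428023)·1 = 1 ✓
b·c: (-35897811/231471526)·13/9 + 3386139/17805502·20/9 + (-781550/2428023)·(-103/110) = 1/2 ✓
b·c²: (-35897811/231471526)·169/81 + 3386139/17805502·400/81 + (-781550/2428023)·10609/12100 = 1/3 ✓
b·Ac: 3386139/17805502·143/81 + (-781550/2428023)·52/99 = 1/6 ✓
b·c³: (-35897811/231471526)·2197/729 + 3386139/17805502·8000/729 + (-781550/2428023)·(-1092727/1331000) = 896594641597/475941068460 ≠ 1/4 ⇒ order 3.
b·(c∘Ac): 3386139/17805502·2860/729 + (-781550/2428023)·(-2678/5445) = 150503770/166412961 ≠ 1/8
b·Ac²: 3386139/17805502·1859/729 + (-781550/2428023)·(-442/297) = 29167469/30256902 ≠ 1/12
b·A²c: (-781550/2428023)·(-1859/810) = 859705/1163727 ≠ 1/24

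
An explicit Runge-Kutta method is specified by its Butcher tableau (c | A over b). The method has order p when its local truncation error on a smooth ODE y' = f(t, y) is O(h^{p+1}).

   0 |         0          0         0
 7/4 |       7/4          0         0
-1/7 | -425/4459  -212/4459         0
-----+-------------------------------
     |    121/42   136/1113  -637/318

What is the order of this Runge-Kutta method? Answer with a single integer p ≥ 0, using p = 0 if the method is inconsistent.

3

b = (121/42, 136/1113, -637/318)
c = (0, 7/4, -1/7)
Ac = (0, 0, -53/637)
Σ b_i: 121/42·1 + 136/1113·1 + (-637/318)·1 = 1 ✓
b·c: 136/1113·7/4 + (-637/318)·(-1/7) = 1/2 ✓
b·c²: 136/1113·49/16 + (-637/318)·1/49 = 1/3 ✓
b·Ac: (-637/318)·(-53/637) = 1/6 ✓; 3 stages ⇒ order 3.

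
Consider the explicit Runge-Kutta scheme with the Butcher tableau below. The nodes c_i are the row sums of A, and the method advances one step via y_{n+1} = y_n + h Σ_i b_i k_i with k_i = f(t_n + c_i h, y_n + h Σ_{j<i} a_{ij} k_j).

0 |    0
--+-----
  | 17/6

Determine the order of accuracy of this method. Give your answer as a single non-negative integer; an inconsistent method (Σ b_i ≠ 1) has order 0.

b = (17/6)
c = (0)
Σ b_i: 17/6·1 = 17/6 ≠ 1 ⇒ order 0.

0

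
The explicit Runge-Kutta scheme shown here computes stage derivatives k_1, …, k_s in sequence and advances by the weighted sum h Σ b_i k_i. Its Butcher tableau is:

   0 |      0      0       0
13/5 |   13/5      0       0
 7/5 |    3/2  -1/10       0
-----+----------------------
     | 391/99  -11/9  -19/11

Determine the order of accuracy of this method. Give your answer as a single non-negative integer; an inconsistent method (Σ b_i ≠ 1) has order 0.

b = (391/99, -11/9, -19/11)
c = (0, 13/5, 7/5)
Ac = (0, 0, -13/50)
Σ b_i: 391/99·1 + (-11/9)·1 + (-19/11)·1 = 1 ✓
b·c: (-11/9)·13/5 + (-19/11)·7/5 = -554/99 ≠ 1/2 ⇒ order 1.

1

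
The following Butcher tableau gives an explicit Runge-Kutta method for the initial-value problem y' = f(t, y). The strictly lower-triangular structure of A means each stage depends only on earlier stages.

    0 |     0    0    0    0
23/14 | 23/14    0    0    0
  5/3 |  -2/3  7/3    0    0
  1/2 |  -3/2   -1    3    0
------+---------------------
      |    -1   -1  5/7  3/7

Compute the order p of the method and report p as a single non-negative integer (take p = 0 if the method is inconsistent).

0

b = (-1, -1, 5/7, 3/7)
c = (0, 23/14, 5/3, 1/2)
Ac = (0, 0, 23/6, 47/14)
Σ b_i: (-1)·1 + (-1)·1 + 5/7·1 + 3/7·1 = -6/7 ≠ 1 ⇒ order 0.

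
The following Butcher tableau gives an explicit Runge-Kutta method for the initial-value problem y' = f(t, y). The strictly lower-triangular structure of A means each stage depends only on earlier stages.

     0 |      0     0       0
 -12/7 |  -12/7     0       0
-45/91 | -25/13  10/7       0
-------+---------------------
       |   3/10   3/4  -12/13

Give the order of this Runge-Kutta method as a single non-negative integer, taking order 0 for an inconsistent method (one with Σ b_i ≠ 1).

0

b = (3/10, 3/4, -12/13)
c = (0, -12/7, -45/91)
Ac = (0, 0, -120/49)
Σ b_i: 3/10·1 + 3/4·1 + (-12/13)·1 = 33/260 ≠ 1 ⇒ order 0.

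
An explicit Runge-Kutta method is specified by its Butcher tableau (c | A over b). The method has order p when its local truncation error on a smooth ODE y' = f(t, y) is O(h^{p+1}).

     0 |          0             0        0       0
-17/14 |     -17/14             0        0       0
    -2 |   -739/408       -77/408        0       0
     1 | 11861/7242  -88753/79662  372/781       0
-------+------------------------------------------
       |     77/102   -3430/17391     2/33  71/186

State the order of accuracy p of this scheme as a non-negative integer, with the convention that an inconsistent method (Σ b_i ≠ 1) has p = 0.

4

b = (77/102, -3430/17391, 2/33, 71/186)
c = (0, -17/14, -2, 1)
Ac = (0, 0, 11/48, 341/852)
Σ b_i: 77/102·1 + (-3430/17391)·1 + 2/33·1 + 71/186·1 = 1 ✓
b·c: (-3430/17391)·(-17/14) + 2/33·(-2) + 71/186·1 = 1/2 ✓
b·c²: (-3430/17391)·289/196 + 2/33·4 + 71/186·1 = 1/3 ✓
b·Ac: 2/33·11/48 + 71/186·341/852 = 1/6 ✓
b·c³: (-3430/17391)·(-4913/2744) + 2/33·(-8) + 71/186·1 = 1/4 ✓
b·(c∘Ac): 2/33·(-11/24) + 71/186·341/852 = 1/8 ✓
b·Ac²: 2/33·(-187/672) + 71/186·3131/11928 = 1/12 ✓
b·A²c: 71/186·31/284 = 1/24 ✓; 4 stages ⇒ order 4.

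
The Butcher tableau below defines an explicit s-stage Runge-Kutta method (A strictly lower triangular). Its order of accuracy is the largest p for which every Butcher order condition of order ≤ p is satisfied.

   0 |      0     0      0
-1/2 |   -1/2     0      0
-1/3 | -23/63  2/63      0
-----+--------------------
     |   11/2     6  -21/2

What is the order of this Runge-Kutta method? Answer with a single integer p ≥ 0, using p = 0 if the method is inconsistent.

b = (11/2, 6, -21/2)
c = (0, -1/2, -1/3)
Ac = (0, 0, -1/63)
Σ b_i: 11/2·1 + 6·1 + (-21/2)·1 = 1 ✓
b·c: 6·(-1/2) + (-21/2)·(-1/3) = 1/2 ✓
b·c²: 6·1/4 + (-21/2)·1/9 = 1/3 ✓
b·Ac: (-21/2)·(-1/63) = 1/6 ✓; 3 stages ⇒ order 3.

3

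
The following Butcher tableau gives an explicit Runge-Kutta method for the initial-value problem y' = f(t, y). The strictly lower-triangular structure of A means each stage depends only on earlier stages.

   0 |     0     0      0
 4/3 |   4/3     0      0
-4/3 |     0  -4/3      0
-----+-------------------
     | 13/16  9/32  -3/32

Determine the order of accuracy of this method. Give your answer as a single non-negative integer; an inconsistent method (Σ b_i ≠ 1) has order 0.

b = (13/16, 9/32, -3/32)
c = (0, 4/3, -4/3)
Ac = (0, 0, -16/9)
Σ b_i: 13/16·1 + 9/32·1 + (-3/32)·1 = 1 ✓
b·c: 9/32·4/3 + (-3/32)·(-4/3) = 1/2 ✓
b·c²: 9/32·16/9 + (-3/32)·16/9 = 1/3 ✓
b·Ac: (-3/32)·(-16/9) = 1/6 ✓; 3 stages ⇒ order 3.

3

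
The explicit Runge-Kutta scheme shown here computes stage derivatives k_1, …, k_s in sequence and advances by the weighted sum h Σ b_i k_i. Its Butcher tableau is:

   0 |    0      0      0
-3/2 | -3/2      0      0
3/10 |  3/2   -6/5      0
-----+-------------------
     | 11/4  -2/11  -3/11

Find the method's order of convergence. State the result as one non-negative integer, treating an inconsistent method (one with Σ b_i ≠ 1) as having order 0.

0

b = (11/4, -2/11, -3/11)
c = (0, -3/2, 3/10)
Ac = (0, 0, 9/5)
Σ b_i: 11/4·1 + (-2/11)·1 + (-3/11)·1 = 101/44 ≠ 1 ⇒ order 0.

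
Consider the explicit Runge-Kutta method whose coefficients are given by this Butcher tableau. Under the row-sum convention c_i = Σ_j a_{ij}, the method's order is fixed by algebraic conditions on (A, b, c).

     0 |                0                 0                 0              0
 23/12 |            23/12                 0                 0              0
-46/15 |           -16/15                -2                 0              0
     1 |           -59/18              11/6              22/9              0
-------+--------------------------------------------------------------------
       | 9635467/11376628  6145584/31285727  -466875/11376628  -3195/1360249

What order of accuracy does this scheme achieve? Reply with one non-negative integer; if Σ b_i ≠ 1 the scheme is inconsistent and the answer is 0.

b = (9635467/11376628, 6145584/31285727, -466875/11376628, -3195/1360249)
c = (0, 23/12, -46/15, 1)
Ac = (0, 0, -23/6, -4301/1080)
Σ b_i: 9635467/11376628·1 + 6145584/31285727·1 + (-466875/11376628)·1 + (-3195/1360249)·1 = 1 ✓
b·c: 6145584/31285727·23/12 + (-466875/11376628)·(-46/15) + (-3195/1360249)·1 = 1/2 ✓
b·c²: 6145584/31285727·529/144 + (-466875/11376628)·2116/225 + (-3195/1360249)·1 = 1/3 ✓
b·Ac: (-466875/11376628)·(-23/6) + (-3195/1360249)·(-4301/1080) = 1/6 ✓
b·c³: 6145584/31285727·12167/1728 + (-466875/11376628)·(-97336/3375) + (-3195/1360249)·1 = 11415607/4451724 ≠ 1/4 ⇒ order 3.
b·(c∘Ac): (-466875/11376628)·529/45 + (-3195/1360249)·(-4301/1080) = -1403989/2967816 ≠ 1/8
b·Ac²: (-466875/11376628)·(-529/72) + (-3195/1360249)·1926089/64800 = 10314649/44517240 ≠ 1/12
b·A²c: (-3195/1360249)·(-253/27) = 8165/370977 ≠ 1/24

3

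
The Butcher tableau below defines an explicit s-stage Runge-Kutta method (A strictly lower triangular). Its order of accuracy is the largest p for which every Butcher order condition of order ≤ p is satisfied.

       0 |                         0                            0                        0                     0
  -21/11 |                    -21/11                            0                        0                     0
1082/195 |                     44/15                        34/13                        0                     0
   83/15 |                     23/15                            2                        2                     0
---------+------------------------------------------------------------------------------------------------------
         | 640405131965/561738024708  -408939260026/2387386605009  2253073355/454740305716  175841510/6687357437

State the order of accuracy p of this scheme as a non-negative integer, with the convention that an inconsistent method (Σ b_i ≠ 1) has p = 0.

b = (640405131965/561738024708, -408939260026/2387386605009, 2253073355/454740305716, 175841510/6687357437)
c = (0, -21/11, 1082/195, 83/15)
Ac = (0, 0, -714/143, 15614/2145)
Σ b_i: 640405131965/561738024708·1 + (-408939260026/2387386605009)·1 + 2253073355/454740305716·1 + 175841510/6687357437·1 = 1 ✓
b·c: (-408939260026/2387386605009)·(-21/11) + 2253073355/454740305716·1082/195 + 175841510/6687357437·83/15 = 1/2 ✓
b·c²: (-408939260026/2387386605009)·441/121 + 2253073355/454740305716·1170724/38025 + 175841510/6687357437·6889/225 = 1/3 ✓
b·Ac: 2253073355/454740305716·(-714/143) + 175841510/6687357437·15614/2145 = 1/6 ✓
b·c³: (-408939260026/2387386605009)·(-9261/1331) + 2253073355/454740305716·1266723368/7414875 + 175841510/6687357437·571787/3375 = 1397082521166602/215165725535475 ≠ 1/4 ⇒ order 3.
b·(c∘Ac): 2253073355/454740305716·(-257516/9295) + 175841510/6687357437·1295962/32175 = 3051518815363/3310241931315 ≠ 1/8
b·Ac²: 2253073355/454740305716·14994/1573 + 175841510/6687357437·316853258/4601025 = 159913575269549/86066290214190 ≠ 1/12
b·A²c: 175841510/6687357437·(-1428/143) = -19315513560/73560931807 ≠ 1/24

3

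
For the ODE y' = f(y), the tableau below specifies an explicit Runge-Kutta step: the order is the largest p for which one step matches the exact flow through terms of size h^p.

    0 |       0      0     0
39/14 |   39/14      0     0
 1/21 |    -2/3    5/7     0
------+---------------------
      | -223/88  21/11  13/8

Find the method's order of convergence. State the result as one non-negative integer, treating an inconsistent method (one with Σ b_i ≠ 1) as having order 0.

1

b = (-223/88, 21/11, 13/8)
c = (0, 39/14, 1/21)
Ac = (0, 0, 195/98)
Σ b_i: (-223/88)·1 + 21/11·1 + 13/8·1 = 1 ✓
b·c: 21/11·39/14 + 13/8·1/21 = 9971/1848 ≠ 1/2 ⇒ order 1.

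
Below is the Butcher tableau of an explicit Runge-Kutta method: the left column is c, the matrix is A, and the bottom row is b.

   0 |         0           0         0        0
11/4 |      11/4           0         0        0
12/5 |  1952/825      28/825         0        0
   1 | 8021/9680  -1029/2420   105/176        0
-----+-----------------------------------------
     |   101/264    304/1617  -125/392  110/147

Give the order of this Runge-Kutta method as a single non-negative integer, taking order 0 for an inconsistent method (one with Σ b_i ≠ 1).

b = (101/264, 304/1617, -125/392, 110/147)
c = (0, 11/4, 12/5, 1)
Ac = (0, 0, 7/75, 21/80)
Σ b_i: 101/264·1 + 304/1617·1 + (-125/392)·1 + 110/147·1 = 1 ✓
b·c: 304/1617·11/4 + (-125/392)·12/5 + 110/147·1 = 1/2 ✓
b·c²: 304/1617·121/16 + (-125/392)·144/25 + 110/147·1 = 1/3 ✓
b·Ac: (-125/392)·7/75 + 110/147·21/80 = 1/6 ✓
b·c³: 304/1617·1331/64 + (-125/392)·1728/125 + 110/147·1 = 1/4 ✓
b·(c∘Ac): (-125/392)·28/125 + 110/147·21/80 = 1/8 ✓
b·Ac²: (-125/392)·77/300 + 110/147·777/3520 = 1/12 ✓
b·A²c: 110/147·49/880 = 1/24 ✓; 4 stages ⇒ order 4.

4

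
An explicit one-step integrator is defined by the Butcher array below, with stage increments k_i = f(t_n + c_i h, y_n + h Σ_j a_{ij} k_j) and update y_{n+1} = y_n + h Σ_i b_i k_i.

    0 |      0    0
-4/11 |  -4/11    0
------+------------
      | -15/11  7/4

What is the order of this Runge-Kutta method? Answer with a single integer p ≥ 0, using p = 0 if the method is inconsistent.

b = (-15/11, 7/4)
c = (0, -4/11)
Σ b_i: (-15/11)·1 + 7/4·1 = 17/44 ≠ 1 ⇒ order 0.

0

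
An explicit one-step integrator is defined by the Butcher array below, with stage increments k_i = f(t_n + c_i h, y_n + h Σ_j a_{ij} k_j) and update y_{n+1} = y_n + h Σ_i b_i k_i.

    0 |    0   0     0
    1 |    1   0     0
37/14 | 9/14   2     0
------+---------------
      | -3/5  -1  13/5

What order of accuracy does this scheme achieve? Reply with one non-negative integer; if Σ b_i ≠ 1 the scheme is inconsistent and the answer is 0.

b = (-3/5, -1, 13/5)
c = (0, 1, 37/14)
Ac = (0, 0, 2)
Σ b_i: (-3/5)·1 + (-1)·1 + 13/5·1 = 1 ✓
b·c: (-1)·1 + 13/5·37/14 = 411/70 ≠ 1/2 ⇒ order 1.

1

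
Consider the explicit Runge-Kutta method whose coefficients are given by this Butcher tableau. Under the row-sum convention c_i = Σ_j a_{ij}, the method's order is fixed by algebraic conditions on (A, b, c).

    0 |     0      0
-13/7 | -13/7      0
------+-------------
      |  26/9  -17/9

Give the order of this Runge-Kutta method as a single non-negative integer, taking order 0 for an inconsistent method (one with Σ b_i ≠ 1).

b = (26/9, -17/9)
c = (0, -13/7)
Σ b_i: 26/9·1 + (-17/9)·1 = 1 ✓
b·c: (-17/9)·(-13/7) = 221/63 ≠ 1/2 ⇒ order 1.

1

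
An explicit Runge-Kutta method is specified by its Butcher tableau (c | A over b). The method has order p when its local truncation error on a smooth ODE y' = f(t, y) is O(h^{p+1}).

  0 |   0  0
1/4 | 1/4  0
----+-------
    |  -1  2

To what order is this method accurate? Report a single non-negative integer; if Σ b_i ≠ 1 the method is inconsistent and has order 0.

b = (-1, 2)
c = (0, 1/4)
Σ b_i: (-1)·1 + 2·1 = 1 ✓
b·c: 2·1/4 = 1/2 ✓; 2 stages ⇒ order 2.

2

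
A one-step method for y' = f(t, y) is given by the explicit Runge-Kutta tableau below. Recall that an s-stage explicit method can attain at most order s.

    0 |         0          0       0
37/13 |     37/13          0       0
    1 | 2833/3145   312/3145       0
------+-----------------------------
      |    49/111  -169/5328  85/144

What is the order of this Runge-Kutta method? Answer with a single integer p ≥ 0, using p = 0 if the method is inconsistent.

3

b = (49/111, -169/5328, 85/144)
c = (0, 37/13, 1)
Ac = (0, 0, 24/85)
Σ b_i: 49/111·1 + (-169/5328)·1 + 85/144·1 = 1 ✓
b·c: (-169/5328)·37/13 + 85/144·1 = 1/2 ✓
b·c²: (-169/5328)·1369/169 + 85/144·1 = 1/3 ✓
b·Ac: 85/144·24/85 = 1/6 ✓; 3 stages ⇒ order 3.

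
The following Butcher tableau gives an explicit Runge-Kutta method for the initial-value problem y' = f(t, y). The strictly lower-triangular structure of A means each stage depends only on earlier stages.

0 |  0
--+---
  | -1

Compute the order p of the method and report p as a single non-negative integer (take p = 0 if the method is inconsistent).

b = (-1)
c = (0)
Σ b_i: (-1)·1 = -1 ≠ 1 ⇒ order 0.

0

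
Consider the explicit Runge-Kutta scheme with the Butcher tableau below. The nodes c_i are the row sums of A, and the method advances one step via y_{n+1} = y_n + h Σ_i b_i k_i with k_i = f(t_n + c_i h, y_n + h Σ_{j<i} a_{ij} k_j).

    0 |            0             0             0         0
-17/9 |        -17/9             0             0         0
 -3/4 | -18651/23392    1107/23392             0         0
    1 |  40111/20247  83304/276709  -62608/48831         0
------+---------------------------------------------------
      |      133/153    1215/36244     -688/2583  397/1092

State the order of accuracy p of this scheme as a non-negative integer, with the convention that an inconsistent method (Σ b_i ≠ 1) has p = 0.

4

b = (133/153, 1215/36244, -688/2583, 397/1092)
c = (0, -17/9, -3/4, 1)
Ac = (0, 0, -123/1376, 156/397)
Σ b_i: 133/153·1 + 1215/36244·1 + (-688/2583)·1 + 397/1092·1 = 1 ✓
b·c: 1215/36244·(-17/9) + (-688/2583)·(-3/4) + 397/1092·1 = 1/2 ✓
b·c²: 1215/36244·289/81 + (-688/2583)·9/16 + 397/1092·1 = 1/3 ✓
b·Ac: (-688/2583)·(-123/1376) + 397/1092·156/397 = 1/6 ✓
b·c³: 1215/36244·(-4913/729) + (-688/2583)·(-27/64) + 397/1092·1 = 1/4 ✓
b·(c∘Ac): (-688/2583)·369/5504 + 397/1092·156/397 = 1/8 ✓
b·Ac²: (-688/2583)·697/4128 + 397/1092·1261/3573 = 1/12 ✓
b·A²c: 397/1092·91/794 = 1/24 ✓; 4 stages ⇒ order 4.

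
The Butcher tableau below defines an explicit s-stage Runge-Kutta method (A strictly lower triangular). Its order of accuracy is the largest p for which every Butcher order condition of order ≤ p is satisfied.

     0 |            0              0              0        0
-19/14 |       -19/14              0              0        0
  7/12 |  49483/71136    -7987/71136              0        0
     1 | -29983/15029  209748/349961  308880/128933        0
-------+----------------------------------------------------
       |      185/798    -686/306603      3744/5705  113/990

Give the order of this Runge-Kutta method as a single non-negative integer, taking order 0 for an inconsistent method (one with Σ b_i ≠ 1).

b = (185/798, -686/306603, 3744/5705, 113/990)
c = (0, -19/14, 7/12, 1)
Ac = (0, 0, 1141/7488, 66/113)
Σ b_i: 185/798·1 + (-686/306603)·1 + 3744/5705·1 + 113/990·1 = 1 ✓
b·c: (-686/306603)·(-19/14) + 3744/5705·7/12 + 113/990·1 = 1/2 ✓
b·c²: (-686/306603)·361/196 + 3744/5705·49/144 + 113/990·1 = 1/3 ✓
b·Ac: 3744/5705·1141/7488 + 113/990·66/113 = 1/6 ✓
b·c³: (-686/306603)·(-6859/2744) + 3744/5705·343/1728 + 113/990·1 = 1/4 ✓
b·(c∘Ac): 3744/5705·7987/89856 + 113/990·66/113 = 1/8 ✓
b·Ac²: 3744/5705·(-3097/14976) + 113/990·1518/791 = 1/12 ✓
b·A²c: 113/990·165/452 = 1/24 ✓; 4 stages ⇒ order 4.

4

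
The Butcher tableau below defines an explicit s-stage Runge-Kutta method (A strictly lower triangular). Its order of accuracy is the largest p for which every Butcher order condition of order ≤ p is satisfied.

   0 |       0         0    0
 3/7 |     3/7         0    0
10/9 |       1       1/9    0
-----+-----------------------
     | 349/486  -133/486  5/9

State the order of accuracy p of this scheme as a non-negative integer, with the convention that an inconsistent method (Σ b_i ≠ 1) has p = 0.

b = (349/486, -133/486, 5/9)
c = (0, 3/7, 10/9)
Ac = (0, 0, 1/21)
Σ b_i: 349/486·1 + (-133/486)·1 + 5/9·1 = 1 ✓
b·c: (-133/486)·3/7 + 5/9·10/9 = 1/2 ✓
b·c²: (-133/486)·9/49 + 5/9·100/81 = 6487/10206 ≠ 1/3 ⇒ order 2.
b·Ac: 5/9·1/21 = 5/189 ≠ 1/6

2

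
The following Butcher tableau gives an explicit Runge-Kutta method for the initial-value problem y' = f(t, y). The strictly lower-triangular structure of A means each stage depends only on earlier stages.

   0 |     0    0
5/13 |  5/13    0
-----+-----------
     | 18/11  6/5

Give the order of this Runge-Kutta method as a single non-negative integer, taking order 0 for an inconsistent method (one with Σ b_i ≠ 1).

b = (18/11, 6/5)
c = (0, 5/13)
Σ b_i: 18/11·1 + 6/5·1 = 156/55 ≠ 1 ⇒ order 0.

0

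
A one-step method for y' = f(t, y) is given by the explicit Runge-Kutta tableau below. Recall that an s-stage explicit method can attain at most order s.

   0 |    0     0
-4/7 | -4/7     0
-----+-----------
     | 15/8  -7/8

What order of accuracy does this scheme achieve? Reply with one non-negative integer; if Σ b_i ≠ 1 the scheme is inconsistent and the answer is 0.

b = (15/8, -7/8)
c = (0, -4/7)
Σ b_i: 15/8·1 + (-7/8)·1 = 1 ✓
b·c: (-7/8)·(-4/7) = 1/2 ✓; 2 stages ⇒ order 2.

2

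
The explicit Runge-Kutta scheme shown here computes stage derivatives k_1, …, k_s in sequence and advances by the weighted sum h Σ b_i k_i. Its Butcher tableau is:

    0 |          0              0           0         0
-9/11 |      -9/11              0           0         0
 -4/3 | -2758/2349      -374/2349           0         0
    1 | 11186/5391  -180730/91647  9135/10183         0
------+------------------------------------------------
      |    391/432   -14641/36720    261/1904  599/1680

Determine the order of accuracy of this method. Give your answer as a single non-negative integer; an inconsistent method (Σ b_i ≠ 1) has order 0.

4

b = (391/432, -14641/36720, 261/1904, 599/1680)
c = (0, -9/11, -4/3, 1)
Ac = (0, 0, 34/261, 250/599)
Σ b_i: 391/432·1 + (-14641/36720)·1 + 261/1904·1 + 599/1680·1 = 1 ✓
b·c: (-14641/36720)·(-9/11) + 261/1904·(-4/3) + 599/1680·1 = 1/2 ✓
b·c²: (-14641/36720)·81/121 + 261/1904·16/9 + 599/1680·1 = 1/3 ✓
b·Ac: 261/1904·34/261 + 599/1680·250/599 = 1/6 ✓
b·c³: (-14641/36720)·(-729/1331) + 261/1904·(-64/27) + 599/1680·1 = 1/4 ✓
b·(c∘Ac): 261/1904·(-136/783) + 599/1680·250/599 = 1/8 ✓
b·Ac²: 261/1904·(-34/319) + 599/1680·1810/6589 = 1/12 ✓
b·A²c: 599/1680·70/599 = 1/24 ✓; 4 stages ⇒ order 4.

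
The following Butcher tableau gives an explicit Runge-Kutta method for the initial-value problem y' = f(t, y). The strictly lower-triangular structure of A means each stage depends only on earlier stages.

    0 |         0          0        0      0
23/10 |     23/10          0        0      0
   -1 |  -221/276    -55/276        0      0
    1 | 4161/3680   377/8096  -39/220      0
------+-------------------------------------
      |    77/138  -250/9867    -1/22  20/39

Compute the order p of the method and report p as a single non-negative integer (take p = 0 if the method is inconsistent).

b = (77/138, -250/9867, -1/22, 20/39)
c = (0, 23/10, -1, 1)
Ac = (0, 0, -11/24, 91/320)
Σ b_i: 77/138·1 + (-250/9867)·1 + (-1/22)·1 + 20/39·1 = 1 ✓
b·c: (-250/9867)·23/10 + (-1/22)·(-1) + 20/39·1 = 1/2 ✓
b·c²: (-250/9867)·529/100 + (-1/22)·1 + 20/39·1 = 1/3 ✓
b·Ac: (-1/22)·(-11/24) + 20/39·91/320 = 1/6 ✓
b·c³: (-250/9867)·12167/1000 + (-1/22)·(-1) + 20/39·1 = 1/4 ✓
b·(c∘Ac): (-1/22)·11/24 + 20/39·91/320 = 1/8 ✓
b·Ac²: (-1/22)·(-253/240) + 20/39·221/3200 = 1/12 ✓
b·A²c: 20/39·13/160 = 1/24 ✓; 4 stages ⇒ order 4.

4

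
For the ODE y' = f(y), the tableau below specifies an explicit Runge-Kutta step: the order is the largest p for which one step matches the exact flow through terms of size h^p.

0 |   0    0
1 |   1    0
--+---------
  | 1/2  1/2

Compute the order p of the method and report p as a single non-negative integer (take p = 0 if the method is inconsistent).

b = (1/2, 1/2)
c = (0, 1)
Σ b_i: 1/2·1 + 1/2·1 = 1 ✓
b·c: 1/2·1 = 1/2 ✓; 2 stages ⇒ order 2.

2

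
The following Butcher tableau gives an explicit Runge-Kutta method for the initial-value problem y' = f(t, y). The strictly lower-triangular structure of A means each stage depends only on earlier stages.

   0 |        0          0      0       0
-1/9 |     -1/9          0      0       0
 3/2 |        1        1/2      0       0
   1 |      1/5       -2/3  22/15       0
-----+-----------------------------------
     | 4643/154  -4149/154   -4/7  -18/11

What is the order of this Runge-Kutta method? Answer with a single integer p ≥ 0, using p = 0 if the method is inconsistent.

b = (4643/154, -4149/154, -4/7, -18/11)
c = (0, -1/9, 3/2, 1)
Ac = (0, 0, -1/18, 307/135)
Σ b_i: 4643/154·1 + (-4149/154)·1 + (-4/7)·1 + (-18/11)·1 = 1 ✓
b·c: (-4149/154)·(-1/9) + (-4/7)·3/2 + (-18/11)·1 = 1/2 ✓
b·c²: (-4149/154)·1/81 + (-4/7)·9/4 + (-18/11)·1 = -4511/1386 ≠ 1/3 ⇒ order 2.
b·Ac: (-4/7)·(-1/18) + (-18/11)·307/135 = -12784/3465 ≠ 1/6

2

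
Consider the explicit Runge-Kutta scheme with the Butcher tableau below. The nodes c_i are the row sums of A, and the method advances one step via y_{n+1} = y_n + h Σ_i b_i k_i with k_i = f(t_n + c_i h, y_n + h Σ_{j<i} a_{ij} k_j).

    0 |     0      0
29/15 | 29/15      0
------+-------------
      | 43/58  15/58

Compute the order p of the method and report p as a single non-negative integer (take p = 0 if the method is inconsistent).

2

b = (43/58, 15/58)
c = (0, 29/15)
Σ b_i: 43/58·1 + 15/58·1 = 1 ✓
b·c: 15/58·29/15 = 1/2 ✓; 2 stages ⇒ order 2.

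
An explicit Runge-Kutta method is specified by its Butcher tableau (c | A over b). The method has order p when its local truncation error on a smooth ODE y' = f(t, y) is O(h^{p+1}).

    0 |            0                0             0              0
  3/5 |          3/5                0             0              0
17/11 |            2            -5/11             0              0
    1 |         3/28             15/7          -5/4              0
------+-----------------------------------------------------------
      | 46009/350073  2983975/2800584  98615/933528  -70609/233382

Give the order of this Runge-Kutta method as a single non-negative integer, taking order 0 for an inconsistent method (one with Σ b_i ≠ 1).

3

b = (46009/350073, 2983975/2800584, 98615/933528, -70609/233382)
c = (0, 3/5, 17/11, 1)
Ac = (0, 0, -3/11, -199/308)
Σ b_i: 46009/350073·1 + 2983975/2800584·1 + 98615/933528·1 + (-70609/233382)·1 = 1 ✓
b·c: 2983975/2800584·3/5 + 98615/933528·17/11 + (-70609/233382)·1 = 1/2 ✓
b·c²: 2983975/2800584·9/25 + 98615/933528·289/121 + (-70609/233382)·1 = 1/3 ✓
b·Ac: 98615/933528·(-3/11) + (-70609/233382)·(-199/308) = 1/6 ✓
b·c³: 2983975/2800584·27/125 + 98615/933528·4913/1331 + (-70609/233382)·1 = 4075759/12836010 ≠ 1/4 ⇒ order 3.
b·(c∘Ac): 98615/933528·(-51/121) + (-70609/233382)·(-199/308) = 70459/466764 ≠ 1/8
b·Ac²: 98615/933528·(-9/55) + (-70609/233382)·(-37507/16940) = 4188298/6418005 ≠ 1/12
b·A²c: (-70609/233382)·15/44 = -32095/311176 ≠ 1/24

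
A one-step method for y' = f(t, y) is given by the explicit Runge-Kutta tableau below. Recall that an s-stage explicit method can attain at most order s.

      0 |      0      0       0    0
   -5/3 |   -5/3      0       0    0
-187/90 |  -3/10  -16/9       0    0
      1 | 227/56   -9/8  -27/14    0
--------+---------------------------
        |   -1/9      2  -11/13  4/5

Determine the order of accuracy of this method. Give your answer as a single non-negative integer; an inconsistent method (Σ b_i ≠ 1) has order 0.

b = (-1/9, 2, -11/13, 4/5)
c = (0, -5/3, -187/90, 1)
Ac = (0, 0, 80/27, 1647/280)
Σ b_i: (-1/9)·1 + 2·1 + (-11/13)·1 + 4/5·1 = 1078/585 ≠ 1 ⇒ order 0.

0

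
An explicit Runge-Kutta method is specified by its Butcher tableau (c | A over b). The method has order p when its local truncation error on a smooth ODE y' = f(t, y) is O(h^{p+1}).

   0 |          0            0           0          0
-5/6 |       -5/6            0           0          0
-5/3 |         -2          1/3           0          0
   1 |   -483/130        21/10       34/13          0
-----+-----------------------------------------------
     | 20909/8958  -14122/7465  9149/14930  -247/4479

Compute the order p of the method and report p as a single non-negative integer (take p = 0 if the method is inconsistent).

3

b = (20909/8958, -14122/7465, 9149/14930, -247/4479)
c = (0, -5/6, -5/3, 1)
Ac = (0, 0, -5/18, -953/156)
Σ b_i: 20909/8958·1 + (-14122/7465)·1 + 9149/14930·1 + (-247/4479)·1 = 1 ✓
b·c: (-14122/7465)·(-5/6) + 9149/14930·(-5/3) + (-247/4479)·1 = 1/2 ✓
b·c²: (-14122/7465)·25/36 + 9149/14930·25/9 + (-247/4479)·1 = 1/3 ✓
b·Ac: 9149/14930·(-5/18) + (-247/4479)·(-953/156) = 1/6 ✓
b·c³: (-14122/7465)·(-125/216) + 9149/14930·(-125/27) + (-247/4479)·1 = -289817/161244 ≠ 1/4 ⇒ order 3.
b·(c∘Ac): 9149/14930·25/54 + (-247/4479)·(-953/156) = 50033/80622 ≠ 1/8
b·Ac²: 9149/14930·25/108 + (-247/4479)·8165/936 = -54695/161244 ≠ 1/12
b·A²c: (-247/4479)·(-85/117) = 1615/40311 ≠ 1/24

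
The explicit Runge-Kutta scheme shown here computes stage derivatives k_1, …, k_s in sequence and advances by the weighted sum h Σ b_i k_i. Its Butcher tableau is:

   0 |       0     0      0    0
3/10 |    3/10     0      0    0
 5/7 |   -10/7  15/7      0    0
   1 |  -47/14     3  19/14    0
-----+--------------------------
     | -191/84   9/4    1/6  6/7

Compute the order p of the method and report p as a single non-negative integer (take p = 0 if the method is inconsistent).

1

b = (-191/84, 9/4, 1/6, 6/7)
c = (0, 3/10, 5/7, 1)
Ac = (0, 0, 9/14, 458/245)
Σ b_i: (-191/84)·1 + 9/4·1 + 1/6·1 + 6/7·1 = 1 ✓
b·c: 9/4·3/10 + 1/6·5/7 + 6/7·1 = 1387/840 ≠ 1/2 ⇒ order 1.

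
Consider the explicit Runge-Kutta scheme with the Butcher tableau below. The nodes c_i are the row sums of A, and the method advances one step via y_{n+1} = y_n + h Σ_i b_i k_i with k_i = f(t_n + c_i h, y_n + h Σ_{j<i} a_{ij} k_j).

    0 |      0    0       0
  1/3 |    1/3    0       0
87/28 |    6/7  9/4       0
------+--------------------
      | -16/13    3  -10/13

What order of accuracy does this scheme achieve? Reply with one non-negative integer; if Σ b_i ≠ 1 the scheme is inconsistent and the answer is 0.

b = (-16/13, 3, -10/13)
c = (0, 1/3, 87/28)
Ac = (0, 0, 3/4)
Σ b_i: (-16/13)·1 + 3·1 + (-10/13)·1 = 1 ✓
b·c: 3·1/3 + (-10/13)·87/28 = -253/182 ≠ 1/2 ⇒ order 1.

1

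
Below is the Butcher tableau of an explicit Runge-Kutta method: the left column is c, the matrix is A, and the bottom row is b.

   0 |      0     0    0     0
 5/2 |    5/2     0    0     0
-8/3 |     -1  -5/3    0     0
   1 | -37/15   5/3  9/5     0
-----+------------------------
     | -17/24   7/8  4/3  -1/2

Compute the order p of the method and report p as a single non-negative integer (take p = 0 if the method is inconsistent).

b = (-17/24, 7/8, 4/3, -1/2)
c = (0, 5/2, -8/3, 1)
Ac = (0, 0, -25/6, -19/30)
Σ b_i: (-17/24)·1 + 7/8·1 + 4/3·1 + (-1/2)·1 = 1 ✓
b·c: 7/8·5/2 + 4/3·(-8/3) + (-1/2)·1 = -269/144 ≠ 1/2 ⇒ order 1.

1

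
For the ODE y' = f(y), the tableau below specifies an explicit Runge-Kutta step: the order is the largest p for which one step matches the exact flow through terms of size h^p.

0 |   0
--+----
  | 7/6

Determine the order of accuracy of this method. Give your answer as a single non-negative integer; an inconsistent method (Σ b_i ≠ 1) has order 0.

b = (7/6)
c = (0)
Σ b_i: 7/6·1 = 7/6 ≠ 1 ⇒ order 0.

0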